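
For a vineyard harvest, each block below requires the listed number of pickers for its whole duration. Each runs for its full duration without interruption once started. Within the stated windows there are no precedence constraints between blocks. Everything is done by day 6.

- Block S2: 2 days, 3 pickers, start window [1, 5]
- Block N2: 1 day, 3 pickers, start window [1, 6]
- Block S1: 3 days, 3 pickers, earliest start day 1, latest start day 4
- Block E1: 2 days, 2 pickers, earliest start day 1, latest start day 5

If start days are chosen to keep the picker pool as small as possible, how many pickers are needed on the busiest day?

Early-start (Block S2@1, Block N2@1, Block S1@1, Block E1@1) gives peak 11: d1:11  d2:8  d3:3  d4:0  d5:0  d6:0.
Shift Block N2→3, Block S1→4.
Schedule Block S2@1, Block N2@3, Block S1@4, Block E1@1: d1:5  d2:5  d3:3  d4:3  d5:3  d6:3 — peak 5.

5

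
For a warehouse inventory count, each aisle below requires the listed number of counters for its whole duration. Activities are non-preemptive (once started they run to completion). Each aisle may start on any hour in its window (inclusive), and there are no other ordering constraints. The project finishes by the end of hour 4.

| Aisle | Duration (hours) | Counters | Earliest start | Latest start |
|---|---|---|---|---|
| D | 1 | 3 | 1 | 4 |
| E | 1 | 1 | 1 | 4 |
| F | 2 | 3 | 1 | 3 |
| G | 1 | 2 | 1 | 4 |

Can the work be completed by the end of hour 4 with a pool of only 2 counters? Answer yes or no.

no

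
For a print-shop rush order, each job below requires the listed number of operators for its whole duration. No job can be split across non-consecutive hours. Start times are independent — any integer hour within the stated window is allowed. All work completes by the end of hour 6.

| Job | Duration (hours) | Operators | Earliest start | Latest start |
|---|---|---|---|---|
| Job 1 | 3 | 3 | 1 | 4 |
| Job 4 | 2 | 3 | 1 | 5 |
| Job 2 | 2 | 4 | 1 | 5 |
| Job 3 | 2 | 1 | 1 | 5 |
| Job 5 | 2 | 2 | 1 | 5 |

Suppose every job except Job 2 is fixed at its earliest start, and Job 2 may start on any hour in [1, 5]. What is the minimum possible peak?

9

Job 2@1: h1:13  h2:13  h3:3  h4:0  h5:0  h6:0 → peak 13
Job 2@2: h1:9  h2:13  h3:7  h4:0  h5:0  h6:0 → peak 13
Job 2@3: h1:9  h2:9  h3:7  h4:4  h5:0  h6:0 → peak 9
Job 2@4: h1:9  h2:9  h3:3  h4:4  h5:4  h6:0 → peak 9
Job 2@5: h1:9  h2:9  h3:3  h4:0  h5:4  h6:4 → peak 9
Best is Job 2@3, peak 9.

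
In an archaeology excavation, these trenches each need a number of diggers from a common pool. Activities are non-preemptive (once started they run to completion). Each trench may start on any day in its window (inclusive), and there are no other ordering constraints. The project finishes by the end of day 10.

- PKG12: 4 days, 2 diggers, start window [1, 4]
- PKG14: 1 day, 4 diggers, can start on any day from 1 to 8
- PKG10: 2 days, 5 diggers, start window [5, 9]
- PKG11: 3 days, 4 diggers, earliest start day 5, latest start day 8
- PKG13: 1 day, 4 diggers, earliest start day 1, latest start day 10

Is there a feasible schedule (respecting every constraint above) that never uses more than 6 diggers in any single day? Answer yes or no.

Schedule PKG12@1, PKG14@1, PKG10@5, PKG11@7, PKG13@2: d1:6  d2:6  d3:2  d4:2  d5:5  d6:5  d7:4  d8:4  d9:4  d10:0 — peak 6 ≤ 6.

yes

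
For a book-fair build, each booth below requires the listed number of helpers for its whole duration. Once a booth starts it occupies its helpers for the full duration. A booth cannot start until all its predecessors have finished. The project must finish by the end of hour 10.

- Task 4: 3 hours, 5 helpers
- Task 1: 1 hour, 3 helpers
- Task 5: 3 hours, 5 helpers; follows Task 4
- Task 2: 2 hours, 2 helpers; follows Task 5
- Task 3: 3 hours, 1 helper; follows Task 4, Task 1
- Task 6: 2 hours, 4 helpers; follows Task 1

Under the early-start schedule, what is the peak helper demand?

Early-start schedule: Task 4@1, Task 1@1, Task 5@4, Task 2@7, Task 3@4, Task 6@2.
Load per hour: hour 1: 8, hour 2: 9, hour 3: 9, hour 4: 6, hour 5: 6, hour 6: 6, hour 7: 2, hour 8: 2, hour 9: 0, hour 10: 0.
Peak is 9.

9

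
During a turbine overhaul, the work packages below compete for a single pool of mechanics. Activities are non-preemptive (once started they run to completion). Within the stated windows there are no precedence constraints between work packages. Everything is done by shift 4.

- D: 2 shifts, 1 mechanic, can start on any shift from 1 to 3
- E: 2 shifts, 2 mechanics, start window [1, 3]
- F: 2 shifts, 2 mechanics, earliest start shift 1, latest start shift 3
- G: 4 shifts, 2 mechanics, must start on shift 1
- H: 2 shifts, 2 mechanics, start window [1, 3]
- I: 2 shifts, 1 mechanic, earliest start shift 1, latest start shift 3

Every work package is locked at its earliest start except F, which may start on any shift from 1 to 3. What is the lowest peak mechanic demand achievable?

F@1: s1:10  s2:10  s3:2  s4:2 → peak 10
F@2: s1:8  s2:10  s3:4  s4:2 → peak 10
F@3: s1:8  s2:8  s3:4  s4:4 → peak 8
Best is F@3, peak 8.

8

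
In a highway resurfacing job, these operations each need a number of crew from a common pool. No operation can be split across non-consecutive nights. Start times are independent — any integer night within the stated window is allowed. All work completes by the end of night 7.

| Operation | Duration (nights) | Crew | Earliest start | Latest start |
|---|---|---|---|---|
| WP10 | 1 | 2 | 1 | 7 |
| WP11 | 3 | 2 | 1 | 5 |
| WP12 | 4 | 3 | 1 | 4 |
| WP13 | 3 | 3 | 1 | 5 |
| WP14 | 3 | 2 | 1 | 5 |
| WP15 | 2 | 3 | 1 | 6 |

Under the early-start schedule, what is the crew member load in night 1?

At early start, night 1 has: WP10, WP11, WP12, WP13, WP14, WP15.
Demand: 2 + 2 + 3 + 3 + 2 + 3 = 15.

15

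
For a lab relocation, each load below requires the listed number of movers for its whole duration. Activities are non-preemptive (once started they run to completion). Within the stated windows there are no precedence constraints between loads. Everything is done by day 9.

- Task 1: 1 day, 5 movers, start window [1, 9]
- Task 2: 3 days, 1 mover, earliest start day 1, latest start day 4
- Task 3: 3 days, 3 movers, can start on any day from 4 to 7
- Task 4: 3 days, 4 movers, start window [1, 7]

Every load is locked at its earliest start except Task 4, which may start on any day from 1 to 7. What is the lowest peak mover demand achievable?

Task 4@1: d1:10  d2:5  d3:5  d4:3  d5:3  d6:3  d7:0  d8:0  d9:0 → peak 10
Task 4@2: d1:6  d2:5  d3:5  d4:7  d5:3  d6:3  d7:0  d8:0  d9:0 → peak 7
Task 4@3: d1:6  d2:1  d3:5  d4:7  d5:7  d6:3  d7:0  d8:0  d9:0 → peak 7
Task 4@4: d1:6  d2:1  d3:1  d4:7  d5:7  d6:7  d7:0  d8:0  d9:0 → peak 7
Task 4@5: d1:6  d2:1  d3:1  d4:3  d5:7  d6:7  d7:4  d8:0  d9:0 → peak 7
Task 4@6: d1:6  d2:1  d3:1  d4:3  d5:3  d6:7  d7:4  d8:4  d9:0 → peak 7
Task 4@7: d1:6  d2:1  d3:1  d4:3  d5:3  d6:3  d7:4  d8:4  d9:4 → peak 6
Best is Task 4@7, peak 6.

6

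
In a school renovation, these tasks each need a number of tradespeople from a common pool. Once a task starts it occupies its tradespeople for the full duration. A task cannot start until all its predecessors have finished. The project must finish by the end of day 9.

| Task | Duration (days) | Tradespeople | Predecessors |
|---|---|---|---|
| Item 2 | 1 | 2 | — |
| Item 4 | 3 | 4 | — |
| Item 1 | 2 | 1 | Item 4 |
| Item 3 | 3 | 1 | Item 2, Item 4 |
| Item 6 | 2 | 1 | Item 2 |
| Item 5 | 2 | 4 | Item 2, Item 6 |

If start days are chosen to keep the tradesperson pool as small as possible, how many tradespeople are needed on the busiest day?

4

Early-start (Item 2@1, Item 4@1, Item 1@4, Item 3@4, Item 6@2, Item 5@4) gives peak 6: d1:6  d2:5  d3:5  d4:6  d5:6  d6:1  d7:0  d8:0  d9:0.
Shift Item 4→2, Item 1→5, Item 3→5, Item 6→5, Item 5→8.
Schedule Item 2@1, Item 4@2, Item 1@5, Item 3@5, Item 6@5, Item 5@8: d1:2  d2:4  d3:4  d4:4  d5:3  d6:3  d7:1  d8:4  d9:4 — peak 4.
Total tradesperson-days = 29 over 9 days ⇒ peak ≥ ⌈29/9⌉ = 4, so 4 is optimal.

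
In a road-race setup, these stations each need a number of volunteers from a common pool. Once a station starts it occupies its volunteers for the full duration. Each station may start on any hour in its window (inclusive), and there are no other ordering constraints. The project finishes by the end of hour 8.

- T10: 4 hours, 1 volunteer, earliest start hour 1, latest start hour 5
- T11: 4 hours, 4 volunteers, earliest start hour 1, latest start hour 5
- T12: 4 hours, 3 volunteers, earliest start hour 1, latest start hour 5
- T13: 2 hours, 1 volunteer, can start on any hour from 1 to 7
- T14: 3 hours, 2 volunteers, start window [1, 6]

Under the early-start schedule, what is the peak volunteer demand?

Early-start schedule: T10@1, T11@1, T12@1, T13@1, T14@1.
Load per hour: hour 1: 11, hour 2: 11, hour 3: 10, hour 4: 8, hour 5: 0, hour 6: 0, hour 7: 0, hour 8: 0.
Peak is 11.

11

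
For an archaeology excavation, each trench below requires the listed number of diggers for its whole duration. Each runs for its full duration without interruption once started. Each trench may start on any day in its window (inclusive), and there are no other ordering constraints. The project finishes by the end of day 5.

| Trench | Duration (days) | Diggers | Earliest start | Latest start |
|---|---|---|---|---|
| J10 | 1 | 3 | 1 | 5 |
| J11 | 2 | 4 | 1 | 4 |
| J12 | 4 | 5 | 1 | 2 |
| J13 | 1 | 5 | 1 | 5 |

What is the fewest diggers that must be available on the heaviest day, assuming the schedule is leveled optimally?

Early-start (J10@1, J11@1, J12@1, J13@1) gives peak 17: d1:17  d2:9  d3:5  d4:5  d5:0.
Shift J11→2, J13→5.
Schedule J10@1, J11@2, J12@1, J13@5: d1:8  d2:9  d3:9  d4:5  d5:5 — peak 9.

9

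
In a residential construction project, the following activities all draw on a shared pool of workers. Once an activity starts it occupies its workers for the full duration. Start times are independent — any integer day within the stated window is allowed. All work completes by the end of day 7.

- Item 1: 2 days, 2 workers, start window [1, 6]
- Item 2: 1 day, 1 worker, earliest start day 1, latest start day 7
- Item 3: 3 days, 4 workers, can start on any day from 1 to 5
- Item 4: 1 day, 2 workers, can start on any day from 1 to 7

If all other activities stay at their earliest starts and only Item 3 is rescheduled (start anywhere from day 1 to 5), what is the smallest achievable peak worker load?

5

Item 3@1: d1:9  d2:6  d3:4  d4:0  d5:0  d6:0  d7:0 → peak 9
Item 3@2: d1:5  d2:6  d3:4  d4:4  d5:0  d6:0  d7:0 → peak 6
Item 3@3: d1:5  d2:2  d3:4  d4:4  d5:4  d6:0  d7:0 → peak 5
Item 3@4: d1:5  d2:2  d3:0  d4:4  d5:4  d6:4  d7:0 → peak 5
Item 3@5: d1:5  d2:2  d3:0  d4:0  d5:4  d6:4  d7:4 → peak 5
Best is Item 3@3, peak 5.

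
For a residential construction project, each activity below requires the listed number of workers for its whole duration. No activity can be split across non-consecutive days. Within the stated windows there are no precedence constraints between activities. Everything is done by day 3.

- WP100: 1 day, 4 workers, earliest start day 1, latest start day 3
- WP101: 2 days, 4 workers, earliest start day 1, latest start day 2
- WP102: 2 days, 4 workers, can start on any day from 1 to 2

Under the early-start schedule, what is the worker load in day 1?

12

At early start, day 1 has: WP100, WP101, WP102.
Demand: 4 + 4 + 4 = 12.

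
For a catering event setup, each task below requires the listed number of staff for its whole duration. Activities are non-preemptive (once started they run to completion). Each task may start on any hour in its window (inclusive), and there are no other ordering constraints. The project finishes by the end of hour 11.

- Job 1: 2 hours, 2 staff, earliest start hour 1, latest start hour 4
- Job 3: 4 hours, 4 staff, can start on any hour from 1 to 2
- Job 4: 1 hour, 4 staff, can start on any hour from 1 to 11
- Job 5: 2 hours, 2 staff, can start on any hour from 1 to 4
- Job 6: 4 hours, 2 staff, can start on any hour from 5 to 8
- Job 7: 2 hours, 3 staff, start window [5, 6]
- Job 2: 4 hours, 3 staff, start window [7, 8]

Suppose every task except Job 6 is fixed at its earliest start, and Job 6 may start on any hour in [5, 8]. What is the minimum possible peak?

Job 6@5: h1:12  h2:8  h3:4  h4:4  h5:5  h6:5  h7:5  h8:5  h9:3  h10:3  h11:0 → peak 12
Job 6@6: h1:12  h2:8  h3:4  h4:4  h5:3  h6:5  h7:5  h8:5  h9:5  h10:3  h11:0 → peak 12
Job 6@7: h1:12  h2:8  h3:4  h4:4  h5:3  h6:3  h7:5  h8:5  h9:5  h10:5  h11:0 → peak 12
Job 6@8: h1:12  h2:8  h3:4  h4:4  h5:3  h6:3  h7:3  h8:5  h9:5  h10:5  h11:2 → peak 12
Best is Job 6@5, peak 12.

12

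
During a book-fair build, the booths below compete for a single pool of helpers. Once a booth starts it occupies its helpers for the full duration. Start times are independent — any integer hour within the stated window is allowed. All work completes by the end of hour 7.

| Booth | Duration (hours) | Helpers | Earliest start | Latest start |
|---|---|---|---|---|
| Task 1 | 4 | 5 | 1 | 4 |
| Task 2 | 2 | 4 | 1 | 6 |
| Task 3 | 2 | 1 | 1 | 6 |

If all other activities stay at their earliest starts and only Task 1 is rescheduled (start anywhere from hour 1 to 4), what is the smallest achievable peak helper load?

5

Task 1@1: h1:10  h2:10  h3:5  h4:5  h5:0  h6:0  h7:0 → peak 10
Task 1@2: h1:5  h2:10  h3:5  h4:5  h5:5  h6:0  h7:0 → peak 10
Task 1@3: h1:5  h2:5  h3:5  h4:5  h5:5  h6:5  h7:0 → peak 5
Task 1@4: h1:5  h2:5  h3:0  h4:5  h5:5  h6:5  h7:5 → peak 5
Best is Task 1@3, peak 5.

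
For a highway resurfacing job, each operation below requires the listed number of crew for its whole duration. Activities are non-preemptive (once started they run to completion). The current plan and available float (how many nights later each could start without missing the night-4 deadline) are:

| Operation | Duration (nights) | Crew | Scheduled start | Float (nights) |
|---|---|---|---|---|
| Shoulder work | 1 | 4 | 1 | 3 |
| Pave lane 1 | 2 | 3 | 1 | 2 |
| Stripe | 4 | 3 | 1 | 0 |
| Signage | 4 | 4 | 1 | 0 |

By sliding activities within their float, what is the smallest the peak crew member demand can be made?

11

Early-start (Shoulder work@1, Pave lane 1@1, Stripe@1, Signage@1) gives peak 14: n1:14  n2:10  n3:7  n4:7.
Shift Pave lane 1→2.
Schedule Shoulder work@1, Pave lane 1@2, Stripe@1, Signage@1: n1:11  n2:10  n3:10  n4:7 — peak 11.
No arrangement of the 12 feasible schedules does better.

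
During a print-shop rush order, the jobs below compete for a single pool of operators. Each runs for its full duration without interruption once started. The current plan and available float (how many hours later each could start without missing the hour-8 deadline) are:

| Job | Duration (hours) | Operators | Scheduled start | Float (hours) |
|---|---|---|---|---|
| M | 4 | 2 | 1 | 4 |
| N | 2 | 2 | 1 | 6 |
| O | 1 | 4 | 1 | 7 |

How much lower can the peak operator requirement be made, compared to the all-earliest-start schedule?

Early-start peak: h1:8  h2:4  h3:2  h4:2  h5:0  h6:0  h7:0  h8:0 ⇒ 8.
Leveled (M@1, N@1, O@5): h1:4  h2:4  h3:2  h4:2  h5:4  h6:0  h7:0  h8:0 ⇒ 4.
Reduction 8 − 4 = 4.

4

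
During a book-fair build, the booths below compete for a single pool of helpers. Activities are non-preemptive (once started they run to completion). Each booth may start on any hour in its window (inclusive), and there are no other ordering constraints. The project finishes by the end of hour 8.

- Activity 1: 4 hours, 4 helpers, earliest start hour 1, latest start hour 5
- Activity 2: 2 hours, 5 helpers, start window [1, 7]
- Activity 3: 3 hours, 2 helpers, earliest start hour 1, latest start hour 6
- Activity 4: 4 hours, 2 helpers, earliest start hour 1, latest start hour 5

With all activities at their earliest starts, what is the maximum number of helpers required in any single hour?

13

Early-start schedule: Activity 1@1, Activity 2@1, Activity 3@1, Activity 4@1.
Load per hour: hour 1: 13, hour 2: 13, hour 3: 8, hour 4: 6, hour 5: 0, hour 6: 0, hour 7: 0, hour 8: 0.
Peak is 13.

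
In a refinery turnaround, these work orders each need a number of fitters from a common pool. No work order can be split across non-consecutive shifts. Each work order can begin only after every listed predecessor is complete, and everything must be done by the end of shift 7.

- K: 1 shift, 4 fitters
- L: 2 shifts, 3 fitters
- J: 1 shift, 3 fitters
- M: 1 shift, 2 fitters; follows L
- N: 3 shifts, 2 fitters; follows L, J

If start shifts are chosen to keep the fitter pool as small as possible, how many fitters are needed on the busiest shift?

4

Early-start (K@1, L@1, J@1, M@3, N@3) gives peak 10: s1:10  s2:3  s3:4  s4:2  s5:2  s6:0  s7:0.
Shift L→2, J→4, M→5, N→5.
Schedule K@1, L@2, J@4, M@5, N@5: s1:4  s2:3  s3:3  s4:3  s5:4  s6:2  s7:2 — peak 4.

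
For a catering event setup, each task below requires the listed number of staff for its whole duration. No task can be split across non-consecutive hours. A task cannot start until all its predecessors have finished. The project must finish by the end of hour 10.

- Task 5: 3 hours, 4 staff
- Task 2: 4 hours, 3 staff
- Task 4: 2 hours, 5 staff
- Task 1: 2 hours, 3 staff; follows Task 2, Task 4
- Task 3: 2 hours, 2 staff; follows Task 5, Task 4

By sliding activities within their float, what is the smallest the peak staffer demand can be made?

7

Early-start (Task 5@1, Task 2@1, Task 4@1, Task 1@5, Task 3@4) gives peak 12: h1:12  h2:12  h3:7  h4:5  h5:5  h6:3  h7:0  h8:0  h9:0  h10:0.
Shift Task 4→5, Task 1→7, Task 3→7.
Schedule Task 5@1, Task 2@1, Task 4@5, Task 1@7, Task 3@7: h1:7  h2:7  h3:7  h4:3  h5:5  h6:5  h7:5  h8:5  h9:0  h10:0 — peak 7.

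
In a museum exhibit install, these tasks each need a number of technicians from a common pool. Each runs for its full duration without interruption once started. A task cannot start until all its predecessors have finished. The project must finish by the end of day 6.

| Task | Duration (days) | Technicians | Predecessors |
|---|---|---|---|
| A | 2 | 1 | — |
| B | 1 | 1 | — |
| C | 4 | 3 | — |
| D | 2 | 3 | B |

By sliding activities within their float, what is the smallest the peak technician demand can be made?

Early-start (A@1, B@1, C@1, D@2) gives peak 7: d1:5  d2:7  d3:6  d4:3  d5:0  d6:0.
Shift B→3, D→5.
Schedule A@1, B@3, C@1, D@5: d1:4  d2:4  d3:4  d4:3  d5:3  d6:3 — peak 4.
Total technician-days = 21 over 6 days ⇒ peak ≥ ⌈21/6⌉ = 4, so 4 is optimal.

4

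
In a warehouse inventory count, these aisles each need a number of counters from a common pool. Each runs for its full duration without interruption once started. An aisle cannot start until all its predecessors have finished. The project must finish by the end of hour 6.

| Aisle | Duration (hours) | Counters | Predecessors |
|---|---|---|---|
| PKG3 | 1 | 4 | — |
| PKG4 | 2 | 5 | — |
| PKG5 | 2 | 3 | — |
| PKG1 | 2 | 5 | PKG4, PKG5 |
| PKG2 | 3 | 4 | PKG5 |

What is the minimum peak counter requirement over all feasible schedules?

9

Early-start (PKG3@1, PKG4@1, PKG5@1, PKG1@3, PKG2@3) gives peak 12: h1:12  h2:8  h3:9  h4:9  h5:4  h6:0.
Shift PKG5→2, PKG1→4, PKG2→4.
Schedule PKG3@1, PKG4@1, PKG5@2, PKG1@4, PKG2@4: h1:9  h2:8  h3:3  h4:9  h5:9  h6:4 — peak 9.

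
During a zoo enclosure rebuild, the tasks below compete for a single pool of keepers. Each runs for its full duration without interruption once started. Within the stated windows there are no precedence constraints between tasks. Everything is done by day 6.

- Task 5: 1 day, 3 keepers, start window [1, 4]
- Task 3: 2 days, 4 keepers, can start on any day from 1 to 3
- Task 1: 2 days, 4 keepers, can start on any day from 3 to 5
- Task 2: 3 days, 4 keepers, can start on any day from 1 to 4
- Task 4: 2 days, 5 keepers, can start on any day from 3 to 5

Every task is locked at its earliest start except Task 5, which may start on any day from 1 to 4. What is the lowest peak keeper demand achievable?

13

Task 5@1: d1:11  d2:8  d3:13  d4:9  d5:0  d6:0 → peak 13
Task 5@2: d1:8  d2:11  d3:13  d4:9  d5:0  d6:0 → peak 13
Task 5@3: d1:8  d2:8  d3:16  d4:9  d5:0  d6:0 → peak 16
Task 5@4: d1:8  d2:8  d3:13  d4:12  d5:0  d6:0 → peak 13
Best is Task 5@1, peak 13.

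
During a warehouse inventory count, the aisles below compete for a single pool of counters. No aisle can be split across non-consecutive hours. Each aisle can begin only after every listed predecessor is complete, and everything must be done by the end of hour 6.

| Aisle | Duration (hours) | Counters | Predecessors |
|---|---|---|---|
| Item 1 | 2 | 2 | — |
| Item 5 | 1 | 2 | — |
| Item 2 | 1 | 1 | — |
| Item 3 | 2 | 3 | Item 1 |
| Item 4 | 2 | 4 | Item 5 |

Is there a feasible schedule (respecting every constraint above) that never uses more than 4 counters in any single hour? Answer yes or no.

Schedule Item 1@1, Item 5@1, Item 2@2, Item 3@3, Item 4@5: h1:4  h2:3  h3:3  h4:3  h5:4  h6:4 — peak 4 ≤ 4.

yes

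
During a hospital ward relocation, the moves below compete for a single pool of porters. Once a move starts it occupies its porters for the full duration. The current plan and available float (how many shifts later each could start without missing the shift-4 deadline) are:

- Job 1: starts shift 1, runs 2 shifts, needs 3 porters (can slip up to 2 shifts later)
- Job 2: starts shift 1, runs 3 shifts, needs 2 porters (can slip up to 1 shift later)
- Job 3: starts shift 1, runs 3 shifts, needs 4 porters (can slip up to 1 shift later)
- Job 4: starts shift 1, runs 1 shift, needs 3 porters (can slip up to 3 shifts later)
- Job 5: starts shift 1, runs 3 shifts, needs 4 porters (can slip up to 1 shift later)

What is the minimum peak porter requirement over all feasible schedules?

13

Early-start (Job 1@1, Job 2@1, Job 3@1, Job 4@1, Job 5@1) gives peak 16: s1:16  s2:13  s3:10  s4:0.
Shift Job 5→2.
Schedule Job 1@1, Job 2@1, Job 3@1, Job 4@1, Job 5@2: s1:12  s2:13  s3:10  s4:4 — peak 13.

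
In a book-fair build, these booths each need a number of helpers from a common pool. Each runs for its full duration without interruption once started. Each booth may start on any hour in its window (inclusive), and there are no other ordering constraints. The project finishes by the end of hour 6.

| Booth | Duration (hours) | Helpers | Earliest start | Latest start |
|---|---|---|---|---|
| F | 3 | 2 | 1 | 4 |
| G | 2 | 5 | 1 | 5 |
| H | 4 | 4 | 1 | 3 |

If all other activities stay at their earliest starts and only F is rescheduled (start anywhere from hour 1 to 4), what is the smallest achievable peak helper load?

F@1: h1:11  h2:11  h3:6  h4:4  h5:0  h6:0 → peak 11
F@2: h1:9  h2:11  h3:6  h4:6  h5:0  h6:0 → peak 11
F@3: h1:9  h2:9  h3:6  h4:6  h5:2  h6:0 → peak 9
F@4: h1:9  h2:9  h3:4  h4:6  h5:2  h6:2 → peak 9
Best is F@3, peak 9.

9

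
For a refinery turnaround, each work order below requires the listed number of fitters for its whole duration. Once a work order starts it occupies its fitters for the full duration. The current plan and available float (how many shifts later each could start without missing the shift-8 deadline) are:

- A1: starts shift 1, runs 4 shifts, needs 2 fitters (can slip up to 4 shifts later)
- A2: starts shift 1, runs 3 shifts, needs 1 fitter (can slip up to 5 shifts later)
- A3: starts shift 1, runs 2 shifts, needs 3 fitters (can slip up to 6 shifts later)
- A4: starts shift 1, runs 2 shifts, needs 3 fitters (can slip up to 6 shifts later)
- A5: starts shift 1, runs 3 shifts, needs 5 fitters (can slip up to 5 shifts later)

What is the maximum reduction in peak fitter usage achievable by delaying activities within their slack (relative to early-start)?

8

Early-start peak: s1:14  s2:14  s3:8  s4:2  s5:0  s6:0  s7:0  s8:0 ⇒ 14.
Leveled (A1@1, A2@1, A3@1, A4@3, A5@5): s1:6  s2:6  s3:6  s4:5  s5:5  s6:5  s7:5  s8:0 ⇒ 6.
Reduction 14 − 6 = 8.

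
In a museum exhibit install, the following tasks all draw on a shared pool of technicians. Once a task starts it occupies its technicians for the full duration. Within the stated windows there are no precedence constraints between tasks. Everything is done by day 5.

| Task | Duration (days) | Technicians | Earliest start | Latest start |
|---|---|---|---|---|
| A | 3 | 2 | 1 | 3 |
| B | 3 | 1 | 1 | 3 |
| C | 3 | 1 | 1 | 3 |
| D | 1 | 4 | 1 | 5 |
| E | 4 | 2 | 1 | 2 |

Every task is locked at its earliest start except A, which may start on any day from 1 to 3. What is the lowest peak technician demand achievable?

8

A@1: d1:10  d2:6  d3:6  d4:2  d5:0 → peak 10
A@2: d1:8  d2:6  d3:6  d4:4  d5:0 → peak 8
A@3: d1:8  d2:4  d3:6  d4:4  d5:2 → peak 8
Best is A@2, peak 8.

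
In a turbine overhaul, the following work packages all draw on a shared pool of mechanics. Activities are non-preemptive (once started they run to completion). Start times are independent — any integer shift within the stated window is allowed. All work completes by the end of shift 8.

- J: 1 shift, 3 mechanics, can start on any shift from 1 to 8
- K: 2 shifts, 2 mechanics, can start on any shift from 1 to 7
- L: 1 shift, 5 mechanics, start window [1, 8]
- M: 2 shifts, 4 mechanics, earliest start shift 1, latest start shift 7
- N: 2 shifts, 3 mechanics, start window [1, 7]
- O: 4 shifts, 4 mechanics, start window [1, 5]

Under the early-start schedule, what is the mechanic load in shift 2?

At early start, shift 2 has: K, M, N, O.
Demand: 2 + 4 + 3 + 4 = 13.

13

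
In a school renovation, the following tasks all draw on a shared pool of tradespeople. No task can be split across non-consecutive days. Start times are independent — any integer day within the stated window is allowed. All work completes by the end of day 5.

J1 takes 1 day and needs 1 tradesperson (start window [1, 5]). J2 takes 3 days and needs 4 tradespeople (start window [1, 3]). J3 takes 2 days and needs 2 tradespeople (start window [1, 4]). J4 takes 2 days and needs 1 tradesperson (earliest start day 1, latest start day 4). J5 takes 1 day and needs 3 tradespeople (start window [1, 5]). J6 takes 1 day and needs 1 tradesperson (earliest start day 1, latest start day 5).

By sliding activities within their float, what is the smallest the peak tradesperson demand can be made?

Early-start (J1@1, J2@1, J3@1, J4@1, J5@1, J6@1) gives peak 12: d1:12  d2:7  d3:4  d4:0  d5:0.
Shift J3→4, J4→2, J5→4, J6→5.
Schedule J1@1, J2@1, J3@4, J4@2, J5@4, J6@5: d1:5  d2:5  d3:5  d4:5  d5:3 — peak 5.
Total tradesperson-days = 23 over 5 days ⇒ peak ≥ ⌈23/5⌉ = 5, so 5 is optimal.

5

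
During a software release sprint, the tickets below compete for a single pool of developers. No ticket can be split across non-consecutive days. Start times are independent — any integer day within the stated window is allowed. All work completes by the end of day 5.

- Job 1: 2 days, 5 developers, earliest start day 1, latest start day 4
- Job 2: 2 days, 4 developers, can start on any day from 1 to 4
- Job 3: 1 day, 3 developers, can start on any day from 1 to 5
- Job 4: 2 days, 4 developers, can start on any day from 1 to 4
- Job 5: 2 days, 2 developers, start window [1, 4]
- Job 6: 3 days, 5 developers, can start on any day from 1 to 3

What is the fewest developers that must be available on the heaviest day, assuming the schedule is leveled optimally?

Early-start (Job 1@1, Job 2@1, Job 3@1, Job 4@1, Job 5@1, Job 6@1) gives peak 23: d1:23  d2:20  d3:5  d4:0  d5:0.
Shift Job 2→3, Job 3→5, Job 4→4, Job 5→4.
Schedule Job 1@1, Job 2@3, Job 3@5, Job 4@4, Job 5@4, Job 6@1: d1:10  d2:10  d3:9  d4:10  d5:9 — peak 10.
Total developer-days = 48 over 5 days ⇒ peak ≥ ⌈48/5⌉ = 10, so 10 is optimal.

10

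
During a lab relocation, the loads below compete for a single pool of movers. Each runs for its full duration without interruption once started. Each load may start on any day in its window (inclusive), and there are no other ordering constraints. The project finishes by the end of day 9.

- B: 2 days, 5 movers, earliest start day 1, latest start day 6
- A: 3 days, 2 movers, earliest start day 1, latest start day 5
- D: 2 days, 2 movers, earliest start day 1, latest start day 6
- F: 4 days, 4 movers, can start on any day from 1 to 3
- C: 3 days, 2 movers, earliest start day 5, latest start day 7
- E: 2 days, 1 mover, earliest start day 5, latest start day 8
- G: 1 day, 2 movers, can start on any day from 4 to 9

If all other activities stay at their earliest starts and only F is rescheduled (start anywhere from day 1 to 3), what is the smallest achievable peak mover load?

F@1: d1:13  d2:13  d3:6  d4:6  d5:3  d6:3  d7:2  d8:0  d9:0 → peak 13
F@2: d1:9  d2:13  d3:6  d4:6  d5:7  d6:3  d7:2  d8:0  d9:0 → peak 13
F@3: d1:9  d2:9  d3:6  d4:6  d5:7  d6:7  d7:2  d8:0  d9:0 → peak 9
Best is F@3, peak 9.

9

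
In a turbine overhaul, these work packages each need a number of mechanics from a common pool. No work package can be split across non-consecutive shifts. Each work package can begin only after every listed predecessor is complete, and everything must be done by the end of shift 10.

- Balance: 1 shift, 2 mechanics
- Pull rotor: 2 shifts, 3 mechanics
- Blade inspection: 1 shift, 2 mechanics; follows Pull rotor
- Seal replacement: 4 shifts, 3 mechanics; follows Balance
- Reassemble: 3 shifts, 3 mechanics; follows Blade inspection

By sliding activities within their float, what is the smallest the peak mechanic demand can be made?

4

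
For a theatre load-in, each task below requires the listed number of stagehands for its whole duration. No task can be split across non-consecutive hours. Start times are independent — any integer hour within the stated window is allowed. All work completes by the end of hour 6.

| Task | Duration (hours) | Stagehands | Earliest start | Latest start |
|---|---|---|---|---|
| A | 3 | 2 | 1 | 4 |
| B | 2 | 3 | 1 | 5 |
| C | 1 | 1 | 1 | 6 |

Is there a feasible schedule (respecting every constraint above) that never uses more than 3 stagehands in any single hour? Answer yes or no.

yes

Schedule A@1, B@4, C@1: h1:3  h2:2  h3:2  h4:3  h5:3  h6:0 — peak 3 ≤ 3.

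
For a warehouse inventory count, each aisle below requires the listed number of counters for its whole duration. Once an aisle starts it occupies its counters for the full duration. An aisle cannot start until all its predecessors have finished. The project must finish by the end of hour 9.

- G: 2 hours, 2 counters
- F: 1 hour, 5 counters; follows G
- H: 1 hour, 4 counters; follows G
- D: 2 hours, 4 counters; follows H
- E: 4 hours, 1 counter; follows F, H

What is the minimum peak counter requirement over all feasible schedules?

5

Early-start (G@1, F@3, H@3, D@4, E@4) gives peak 9: h1:2  h2:2  h3:9  h4:5  h5:5  h6:1  h7:1  h8:0  h9:0.
Shift H→4, D→5, E→5.
Schedule G@1, F@3, H@4, D@5, E@5: h1:2  h2:2  h3:5  h4:4  h5:5  h6:5  h7:1  h8:1  h9:0 — peak 5.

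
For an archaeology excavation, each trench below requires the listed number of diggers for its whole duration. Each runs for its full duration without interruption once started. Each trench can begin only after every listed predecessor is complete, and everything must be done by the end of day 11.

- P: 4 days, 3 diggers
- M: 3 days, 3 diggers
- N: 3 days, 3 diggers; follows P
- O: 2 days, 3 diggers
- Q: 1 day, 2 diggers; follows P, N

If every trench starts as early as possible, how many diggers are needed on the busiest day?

9

Early-start schedule: P@1, M@1, N@5, O@1, Q@8.
Load per day: day 1: 9, day 2: 9, day 3: 6, day 4: 3, day 5: 3, day 6: 3, day 7: 3, day 8: 2, day 9: 0, day 10: 0, day 11: 0.
Peak is 9.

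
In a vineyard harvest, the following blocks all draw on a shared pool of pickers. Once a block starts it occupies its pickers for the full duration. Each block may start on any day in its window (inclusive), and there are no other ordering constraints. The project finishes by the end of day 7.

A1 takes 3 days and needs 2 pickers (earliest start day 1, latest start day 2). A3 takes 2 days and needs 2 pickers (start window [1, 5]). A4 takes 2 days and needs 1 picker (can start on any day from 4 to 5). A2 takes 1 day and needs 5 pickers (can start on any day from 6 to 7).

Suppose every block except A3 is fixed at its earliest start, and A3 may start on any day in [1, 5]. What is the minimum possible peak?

5

A3@1: d1:4  d2:4  d3:2  d4:1  d5:1  d6:5  d7:0 → peak 5
A3@2: d1:2  d2:4  d3:4  d4:1  d5:1  d6:5  d7:0 → peak 5
A3@3: d1:2  d2:2  d3:4  d4:3  d5:1  d6:5  d7:0 → peak 5
A3@4: d1:2  d2:2  d3:2  d4:3  d5:3  d6:5  d7:0 → peak 5
A3@5: d1:2  d2:2  d3:2  d4:1  d5:3  d6:7  d7:0 → peak 7
Best is A3@1, peak 5.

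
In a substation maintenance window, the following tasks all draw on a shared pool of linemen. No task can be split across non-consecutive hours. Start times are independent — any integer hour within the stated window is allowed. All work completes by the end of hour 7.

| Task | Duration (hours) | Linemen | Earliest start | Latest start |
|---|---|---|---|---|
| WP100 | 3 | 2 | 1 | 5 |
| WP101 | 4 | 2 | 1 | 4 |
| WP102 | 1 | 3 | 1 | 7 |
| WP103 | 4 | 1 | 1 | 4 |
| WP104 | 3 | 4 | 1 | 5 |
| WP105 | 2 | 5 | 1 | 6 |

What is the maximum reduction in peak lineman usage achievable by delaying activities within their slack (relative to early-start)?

Early-start peak: h1:17  h2:14  h3:9  h4:3  h5:0  h6:0  h7:0 ⇒ 17.
Leveled (WP100@1, WP101@3, WP102@3, WP103@4, WP104@4, WP105@1): h1:7  h2:7  h3:7  h4:7  h5:7  h6:7  h7:1 ⇒ 7.
Reduction 17 − 7 = 10.

10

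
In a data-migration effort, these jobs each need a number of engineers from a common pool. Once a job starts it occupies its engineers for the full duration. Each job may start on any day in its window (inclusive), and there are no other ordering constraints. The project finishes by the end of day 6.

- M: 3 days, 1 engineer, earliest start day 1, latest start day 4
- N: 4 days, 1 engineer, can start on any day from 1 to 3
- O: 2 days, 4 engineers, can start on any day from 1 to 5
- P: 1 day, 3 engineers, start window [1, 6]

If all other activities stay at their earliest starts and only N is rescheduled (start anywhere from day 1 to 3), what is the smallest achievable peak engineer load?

8

N@1: d1:9  d2:6  d3:2  d4:1  d5:0  d6:0 → peak 9
N@2: d1:8  d2:6  d3:2  d4:1  d5:1  d6:0 → peak 8
N@3: d1:8  d2:5  d3:2  d4:1  d5:1  d6:1 → peak 8
Best is N@2, peak 8.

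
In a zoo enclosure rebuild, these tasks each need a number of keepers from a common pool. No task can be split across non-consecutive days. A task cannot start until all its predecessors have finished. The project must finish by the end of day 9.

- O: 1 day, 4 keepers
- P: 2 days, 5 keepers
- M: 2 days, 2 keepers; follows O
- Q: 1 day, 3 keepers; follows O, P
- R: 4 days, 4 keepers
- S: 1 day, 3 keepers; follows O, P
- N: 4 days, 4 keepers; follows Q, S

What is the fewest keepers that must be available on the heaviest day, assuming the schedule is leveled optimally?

Early-start (O@1, P@1, M@2, Q@3, R@1, S@3, N@4) gives peak 13: d1:13  d2:11  d3:12  d4:8  d5:4  d6:4  d7:4  d8:0  d9:0.
Shift P→2, Q→4, R→4, S→5, N→6.
Schedule O@1, P@2, M@2, Q@4, R@4, S@5, N@6: d1:4  d2:7  d3:7  d4:7  d5:7  d6:8  d7:8  d8:4  d9:4 — peak 8.

8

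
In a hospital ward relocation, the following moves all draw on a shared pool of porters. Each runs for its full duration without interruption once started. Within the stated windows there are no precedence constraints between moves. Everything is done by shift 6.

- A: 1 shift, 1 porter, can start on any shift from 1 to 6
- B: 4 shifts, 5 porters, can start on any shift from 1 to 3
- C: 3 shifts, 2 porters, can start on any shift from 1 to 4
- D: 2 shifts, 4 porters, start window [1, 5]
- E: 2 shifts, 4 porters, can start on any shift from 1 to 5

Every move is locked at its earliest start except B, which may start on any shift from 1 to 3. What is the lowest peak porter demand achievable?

11

B@1: s1:16  s2:15  s3:7  s4:5  s5:0  s6:0 → peak 16
B@2: s1:11  s2:15  s3:7  s4:5  s5:5  s6:0 → peak 15
B@3: s1:11  s2:10  s3:7  s4:5  s5:5  s6:5 → peak 11
Best is B@3, peak 11.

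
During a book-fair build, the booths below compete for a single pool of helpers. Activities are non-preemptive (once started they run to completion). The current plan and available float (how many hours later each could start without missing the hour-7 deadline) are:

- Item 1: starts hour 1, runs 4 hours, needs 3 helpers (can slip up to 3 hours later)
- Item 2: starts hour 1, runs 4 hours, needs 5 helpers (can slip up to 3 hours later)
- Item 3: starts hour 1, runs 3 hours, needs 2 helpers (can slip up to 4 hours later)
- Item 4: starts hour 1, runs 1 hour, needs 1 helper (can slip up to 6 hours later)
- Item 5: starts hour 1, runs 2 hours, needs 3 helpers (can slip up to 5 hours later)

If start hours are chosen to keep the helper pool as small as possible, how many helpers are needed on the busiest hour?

8

Early-start (Item 1@1, Item 2@1, Item 3@1, Item 4@1, Item 5@1) gives peak 14: h1:14  h2:13  h3:10  h4:8  h5:0  h6:0  h7:0.
Shift Item 3→5, Item 4→5, Item 5→5.
Schedule Item 1@1, Item 2@1, Item 3@5, Item 4@5, Item 5@5: h1:8  h2:8  h3:8  h4:8  h5:6  h6:5  h7:2 — peak 8.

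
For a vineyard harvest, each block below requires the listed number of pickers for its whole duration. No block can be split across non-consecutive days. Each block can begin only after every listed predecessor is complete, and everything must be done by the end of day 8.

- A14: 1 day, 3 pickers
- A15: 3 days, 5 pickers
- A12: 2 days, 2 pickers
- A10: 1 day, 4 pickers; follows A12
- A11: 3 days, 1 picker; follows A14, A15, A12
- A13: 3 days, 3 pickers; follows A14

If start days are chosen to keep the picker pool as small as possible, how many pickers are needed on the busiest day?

Early-start (A14@1, A15@1, A12@1, A10@3, A11@4, A13@2) gives peak 12: d1:10  d2:10  d3:12  d4:4  d5:1  d6:1  d7:0  d8:0.
Shift A14→4, A12→4, A10→8, A11→6, A13→5.
Schedule A14@4, A15@1, A12@4, A10@8, A11@6, A13@5: d1:5  d2:5  d3:5  d4:5  d5:5  d6:4  d7:4  d8:5 — peak 5.
Total picker-days = 38 over 8 days ⇒ peak ≥ ⌈38/8⌉ = 5, so 5 is optimal.

5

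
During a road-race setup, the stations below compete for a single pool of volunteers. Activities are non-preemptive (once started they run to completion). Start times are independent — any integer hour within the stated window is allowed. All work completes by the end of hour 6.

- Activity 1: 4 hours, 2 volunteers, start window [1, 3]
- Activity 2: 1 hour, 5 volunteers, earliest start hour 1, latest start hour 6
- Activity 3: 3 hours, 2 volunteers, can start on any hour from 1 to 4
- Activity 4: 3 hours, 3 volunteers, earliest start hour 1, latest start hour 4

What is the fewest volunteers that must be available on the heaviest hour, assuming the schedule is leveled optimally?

7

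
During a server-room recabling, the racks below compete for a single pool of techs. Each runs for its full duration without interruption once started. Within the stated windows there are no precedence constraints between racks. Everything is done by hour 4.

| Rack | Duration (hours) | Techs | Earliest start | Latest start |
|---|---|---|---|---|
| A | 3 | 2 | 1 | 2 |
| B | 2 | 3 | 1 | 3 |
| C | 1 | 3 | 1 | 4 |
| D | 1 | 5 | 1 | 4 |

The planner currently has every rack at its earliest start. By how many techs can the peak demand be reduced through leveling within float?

8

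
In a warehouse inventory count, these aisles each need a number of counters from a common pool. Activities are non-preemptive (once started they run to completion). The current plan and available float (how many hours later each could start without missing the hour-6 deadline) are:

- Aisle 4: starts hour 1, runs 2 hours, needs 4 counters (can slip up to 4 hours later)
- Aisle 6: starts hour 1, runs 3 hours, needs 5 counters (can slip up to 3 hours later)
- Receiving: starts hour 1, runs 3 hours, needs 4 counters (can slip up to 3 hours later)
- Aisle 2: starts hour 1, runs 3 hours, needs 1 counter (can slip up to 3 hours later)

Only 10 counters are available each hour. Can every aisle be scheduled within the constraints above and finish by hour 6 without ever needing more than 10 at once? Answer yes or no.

Schedule Aisle 4@1, Aisle 6@4, Receiving@1, Aisle 2@3: h1:8  h2:8  h3:5  h4:6  h5:6  h6:5 — peak 8 ≤ 10.

yes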